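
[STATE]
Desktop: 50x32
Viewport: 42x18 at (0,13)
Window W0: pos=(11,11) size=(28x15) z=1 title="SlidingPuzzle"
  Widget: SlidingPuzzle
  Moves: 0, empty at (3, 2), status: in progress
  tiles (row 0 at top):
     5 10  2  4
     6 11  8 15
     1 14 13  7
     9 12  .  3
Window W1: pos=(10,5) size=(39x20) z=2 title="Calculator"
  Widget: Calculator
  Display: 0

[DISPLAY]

          ┃├───┼───┼───┼───┤              
          ┃│ 1 │ 2 │ 3 │ - │              
          ┃├───┼───┼───┼───┤              
          ┃│ 0 │ . │ = │ + │              
          ┃├───┼───┼───┼───┤              
          ┃│ C │ MC│ MR│ M+│              
          ┃└───┴───┴───┴───┘              
          ┃                               
          ┃                               
          ┃                               
          ┃                               
          ┗━━━━━━━━━━━━━━━━━━━━━━━━━━━━━━━
           ┗━━━━━━━━━━━━━━━━━━━━━━━━━━┛   
                                          
                                          
                                          
                                          
                                          


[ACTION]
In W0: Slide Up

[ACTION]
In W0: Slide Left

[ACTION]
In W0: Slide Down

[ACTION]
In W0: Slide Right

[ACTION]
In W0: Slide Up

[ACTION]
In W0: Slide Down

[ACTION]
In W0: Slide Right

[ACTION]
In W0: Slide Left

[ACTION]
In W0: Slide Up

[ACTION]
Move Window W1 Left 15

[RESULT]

┃├───┼───┼───┼───┤                    ┃   
┃│ 1 │ 2 │ 3 │ - │                    ┃   
┃├───┼───┼───┼───┤                    ┃   
┃│ 0 │ . │ = │ + │                    ┃   
┃├───┼───┼───┼───┤                    ┃   
┃│ C │ MC│ MR│ M+│                    ┃   
┃└───┴───┴───┴───┘                    ┃   
┃                                     ┃   
┃                                     ┃   
┃                                     ┃   
┃                                     ┃   
┗━━━━━━━━━━━━━━━━━━━━━━━━━━━━━━━━━━━━━┛   
           ┗━━━━━━━━━━━━━━━━━━━━━━━━━━┛   
                                          
                                          
                                          
                                          
                                          


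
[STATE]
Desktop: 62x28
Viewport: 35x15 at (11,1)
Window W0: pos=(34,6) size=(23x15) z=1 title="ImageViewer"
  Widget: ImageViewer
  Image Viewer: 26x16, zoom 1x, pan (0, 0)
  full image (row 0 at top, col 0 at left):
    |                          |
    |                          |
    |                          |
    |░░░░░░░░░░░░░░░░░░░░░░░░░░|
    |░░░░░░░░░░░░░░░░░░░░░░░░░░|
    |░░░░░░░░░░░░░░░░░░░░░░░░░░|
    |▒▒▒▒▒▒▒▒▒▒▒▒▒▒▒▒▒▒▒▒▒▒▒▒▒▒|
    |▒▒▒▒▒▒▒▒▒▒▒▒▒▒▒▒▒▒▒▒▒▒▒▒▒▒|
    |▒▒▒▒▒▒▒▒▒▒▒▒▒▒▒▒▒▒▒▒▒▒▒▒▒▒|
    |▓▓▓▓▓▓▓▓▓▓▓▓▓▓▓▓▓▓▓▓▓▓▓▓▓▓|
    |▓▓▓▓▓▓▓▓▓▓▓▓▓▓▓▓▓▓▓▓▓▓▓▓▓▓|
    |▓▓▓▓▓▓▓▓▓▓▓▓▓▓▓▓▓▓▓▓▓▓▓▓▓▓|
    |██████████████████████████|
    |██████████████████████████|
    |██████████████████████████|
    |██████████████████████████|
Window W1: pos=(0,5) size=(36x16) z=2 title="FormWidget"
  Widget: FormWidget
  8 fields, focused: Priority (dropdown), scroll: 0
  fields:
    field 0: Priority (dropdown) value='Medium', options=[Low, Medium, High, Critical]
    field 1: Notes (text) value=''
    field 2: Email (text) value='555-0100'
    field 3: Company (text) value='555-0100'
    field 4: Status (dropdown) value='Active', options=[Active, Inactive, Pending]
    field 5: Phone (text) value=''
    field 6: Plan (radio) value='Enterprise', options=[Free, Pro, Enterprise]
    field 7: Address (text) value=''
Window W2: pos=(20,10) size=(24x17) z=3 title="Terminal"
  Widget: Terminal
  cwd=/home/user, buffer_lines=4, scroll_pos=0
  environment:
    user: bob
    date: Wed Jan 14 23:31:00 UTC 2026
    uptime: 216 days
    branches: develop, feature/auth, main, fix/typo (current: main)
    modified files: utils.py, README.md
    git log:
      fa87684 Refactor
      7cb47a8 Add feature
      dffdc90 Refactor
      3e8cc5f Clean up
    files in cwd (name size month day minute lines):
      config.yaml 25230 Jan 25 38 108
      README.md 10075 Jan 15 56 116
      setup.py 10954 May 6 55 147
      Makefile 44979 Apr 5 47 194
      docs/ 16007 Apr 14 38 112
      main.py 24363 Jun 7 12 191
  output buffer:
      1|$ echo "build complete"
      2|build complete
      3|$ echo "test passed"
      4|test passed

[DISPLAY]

                                   
                                   
                                   
                                   
━━━━━━━━━━━━━━━━━━━━━━━━┓          
t                       ┃━━━━━━━━━━
────────────────────────┨ImageViewe
:   [Medium           ▼]┃──────────
    [                  ]┃          
    [555-┏━━━━━━━━━━━━━━━━━━━━━━┓  
    [555-┃ Terminal             ┃  
    [Acti┠──────────────────────┨░░
    [    ┃$ echo "build complete┃░░
    ( ) F┃build complete        ┃░░
    [    ┃$ echo "test passed"  ┃▒▒


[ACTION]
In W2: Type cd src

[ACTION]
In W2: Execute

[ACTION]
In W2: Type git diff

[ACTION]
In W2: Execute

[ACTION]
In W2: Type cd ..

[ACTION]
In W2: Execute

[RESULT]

                                   
                                   
                                   
                                   
━━━━━━━━━━━━━━━━━━━━━━━━┓          
t                       ┃━━━━━━━━━━
────────────────────────┨ImageViewe
:   [Medium           ▼]┃──────────
    [                  ]┃          
    [555-┏━━━━━━━━━━━━━━━━━━━━━━┓  
    [555-┃ Terminal             ┃  
    [Acti┠──────────────────────┨░░
    [    ┃test passed           ┃░░
    ( ) F┃$ cd src              ┃░░
    [    ┃                      ┃▒▒


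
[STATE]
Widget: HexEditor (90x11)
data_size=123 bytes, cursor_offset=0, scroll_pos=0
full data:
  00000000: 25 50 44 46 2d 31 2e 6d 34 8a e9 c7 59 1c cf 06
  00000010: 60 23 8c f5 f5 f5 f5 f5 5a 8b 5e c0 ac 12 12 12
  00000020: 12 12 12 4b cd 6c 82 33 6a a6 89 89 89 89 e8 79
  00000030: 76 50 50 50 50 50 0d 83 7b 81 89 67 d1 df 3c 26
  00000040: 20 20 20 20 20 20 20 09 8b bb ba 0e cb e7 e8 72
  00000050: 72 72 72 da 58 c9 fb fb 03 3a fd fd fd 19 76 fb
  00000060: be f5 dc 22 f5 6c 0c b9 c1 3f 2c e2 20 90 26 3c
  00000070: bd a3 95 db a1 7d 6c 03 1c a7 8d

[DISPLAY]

00000000  25 50 44 46 2d 31 2e 6d  34 8a e9 c7 59 1c cf 06  |%PDF-1.m4...Y...|            
00000010  60 23 8c f5 f5 f5 f5 f5  5a 8b 5e c0 ac 12 12 12  |`#......Z.^.....|            
00000020  12 12 12 4b cd 6c 82 33  6a a6 89 89 89 89 e8 79  |...K.l.3j......y|            
00000030  76 50 50 50 50 50 0d 83  7b 81 89 67 d1 df 3c 26  |vPPPPP..{..g..<&|            
00000040  20 20 20 20 20 20 20 09  8b bb ba 0e cb e7 e8 72  |       ........r|            
00000050  72 72 72 da 58 c9 fb fb  03 3a fd fd fd 19 76 fb  |rrr.X....:....v.|            
00000060  be f5 dc 22 f5 6c 0c b9  c1 3f 2c e2 20 90 26 3c  |...".l...?,. .&<|            
00000070  bd a3 95 db a1 7d 6c 03  1c a7 8d                 |.....}l....     |            
                                                                                          
                                                                                          
                                                                                          


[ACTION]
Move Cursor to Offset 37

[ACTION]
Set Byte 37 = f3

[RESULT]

00000000  25 50 44 46 2d 31 2e 6d  34 8a e9 c7 59 1c cf 06  |%PDF-1.m4...Y...|            
00000010  60 23 8c f5 f5 f5 f5 f5  5a 8b 5e c0 ac 12 12 12  |`#......Z.^.....|            
00000020  12 12 12 4b cd F3 82 33  6a a6 89 89 89 89 e8 79  |...K...3j......y|            
00000030  76 50 50 50 50 50 0d 83  7b 81 89 67 d1 df 3c 26  |vPPPPP..{..g..<&|            
00000040  20 20 20 20 20 20 20 09  8b bb ba 0e cb e7 e8 72  |       ........r|            
00000050  72 72 72 da 58 c9 fb fb  03 3a fd fd fd 19 76 fb  |rrr.X....:....v.|            
00000060  be f5 dc 22 f5 6c 0c b9  c1 3f 2c e2 20 90 26 3c  |...".l...?,. .&<|            
00000070  bd a3 95 db a1 7d 6c 03  1c a7 8d                 |.....}l....     |            
                                                                                          
                                                                                          
                                                                                          


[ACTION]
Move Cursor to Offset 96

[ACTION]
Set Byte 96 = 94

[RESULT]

00000000  25 50 44 46 2d 31 2e 6d  34 8a e9 c7 59 1c cf 06  |%PDF-1.m4...Y...|            
00000010  60 23 8c f5 f5 f5 f5 f5  5a 8b 5e c0 ac 12 12 12  |`#......Z.^.....|            
00000020  12 12 12 4b cd f3 82 33  6a a6 89 89 89 89 e8 79  |...K...3j......y|            
00000030  76 50 50 50 50 50 0d 83  7b 81 89 67 d1 df 3c 26  |vPPPPP..{..g..<&|            
00000040  20 20 20 20 20 20 20 09  8b bb ba 0e cb e7 e8 72  |       ........r|            
00000050  72 72 72 da 58 c9 fb fb  03 3a fd fd fd 19 76 fb  |rrr.X....:....v.|            
00000060  94 f5 dc 22 f5 6c 0c b9  c1 3f 2c e2 20 90 26 3c  |...".l...?,. .&<|            
00000070  bd a3 95 db a1 7d 6c 03  1c a7 8d                 |.....}l....     |            
                                                                                          
                                                                                          
                                                                                          


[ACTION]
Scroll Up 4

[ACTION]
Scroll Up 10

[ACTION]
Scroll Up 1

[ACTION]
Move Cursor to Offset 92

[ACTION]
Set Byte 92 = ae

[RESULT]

00000000  25 50 44 46 2d 31 2e 6d  34 8a e9 c7 59 1c cf 06  |%PDF-1.m4...Y...|            
00000010  60 23 8c f5 f5 f5 f5 f5  5a 8b 5e c0 ac 12 12 12  |`#......Z.^.....|            
00000020  12 12 12 4b cd f3 82 33  6a a6 89 89 89 89 e8 79  |...K...3j......y|            
00000030  76 50 50 50 50 50 0d 83  7b 81 89 67 d1 df 3c 26  |vPPPPP..{..g..<&|            
00000040  20 20 20 20 20 20 20 09  8b bb ba 0e cb e7 e8 72  |       ........r|            
00000050  72 72 72 da 58 c9 fb fb  03 3a fd fd AE 19 76 fb  |rrr.X....:....v.|            
00000060  94 f5 dc 22 f5 6c 0c b9  c1 3f 2c e2 20 90 26 3c  |...".l...?,. .&<|            
00000070  bd a3 95 db a1 7d 6c 03  1c a7 8d                 |.....}l....     |            
                                                                                          
                                                                                          
                                                                                          


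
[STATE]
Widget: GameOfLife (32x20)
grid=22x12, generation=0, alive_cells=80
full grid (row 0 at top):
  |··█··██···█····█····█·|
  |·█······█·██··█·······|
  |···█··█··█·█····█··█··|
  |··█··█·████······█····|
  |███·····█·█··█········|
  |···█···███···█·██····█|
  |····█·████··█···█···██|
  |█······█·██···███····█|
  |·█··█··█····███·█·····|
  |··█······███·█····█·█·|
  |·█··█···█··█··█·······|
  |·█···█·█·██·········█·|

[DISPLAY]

Gen: 0                          
··█··██···█····█····█·          
·█······█·██··█·······          
···█··█··█·█····█··█··          
··█··█·████······█····          
███·····█·█··█········          
···█···███···█·██····█          
····█·████··█···█···██          
█······█·██···███····█          
·█··█··█····███·█·····          
··█······███·█····█·█·          
·█··█···█··█··█·······          
·█···█·█·██·········█·          
                                
                                
                                
                                
                                
                                
                                


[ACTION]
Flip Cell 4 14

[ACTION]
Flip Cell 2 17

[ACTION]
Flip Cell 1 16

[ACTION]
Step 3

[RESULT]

Gen: 3                          
·····███··███·········          
·····███··············          
·············█········          
····█··█·█···█········          
··········█··█········          
··██···█··███·····█·█·          
··█·██·█········██·█··          
·········█████··█████·          
········█···██··██····          
██·····███·███········          
··█····█··············          
········████··········          
                                
                                
                                
                                
                                
                                
                                


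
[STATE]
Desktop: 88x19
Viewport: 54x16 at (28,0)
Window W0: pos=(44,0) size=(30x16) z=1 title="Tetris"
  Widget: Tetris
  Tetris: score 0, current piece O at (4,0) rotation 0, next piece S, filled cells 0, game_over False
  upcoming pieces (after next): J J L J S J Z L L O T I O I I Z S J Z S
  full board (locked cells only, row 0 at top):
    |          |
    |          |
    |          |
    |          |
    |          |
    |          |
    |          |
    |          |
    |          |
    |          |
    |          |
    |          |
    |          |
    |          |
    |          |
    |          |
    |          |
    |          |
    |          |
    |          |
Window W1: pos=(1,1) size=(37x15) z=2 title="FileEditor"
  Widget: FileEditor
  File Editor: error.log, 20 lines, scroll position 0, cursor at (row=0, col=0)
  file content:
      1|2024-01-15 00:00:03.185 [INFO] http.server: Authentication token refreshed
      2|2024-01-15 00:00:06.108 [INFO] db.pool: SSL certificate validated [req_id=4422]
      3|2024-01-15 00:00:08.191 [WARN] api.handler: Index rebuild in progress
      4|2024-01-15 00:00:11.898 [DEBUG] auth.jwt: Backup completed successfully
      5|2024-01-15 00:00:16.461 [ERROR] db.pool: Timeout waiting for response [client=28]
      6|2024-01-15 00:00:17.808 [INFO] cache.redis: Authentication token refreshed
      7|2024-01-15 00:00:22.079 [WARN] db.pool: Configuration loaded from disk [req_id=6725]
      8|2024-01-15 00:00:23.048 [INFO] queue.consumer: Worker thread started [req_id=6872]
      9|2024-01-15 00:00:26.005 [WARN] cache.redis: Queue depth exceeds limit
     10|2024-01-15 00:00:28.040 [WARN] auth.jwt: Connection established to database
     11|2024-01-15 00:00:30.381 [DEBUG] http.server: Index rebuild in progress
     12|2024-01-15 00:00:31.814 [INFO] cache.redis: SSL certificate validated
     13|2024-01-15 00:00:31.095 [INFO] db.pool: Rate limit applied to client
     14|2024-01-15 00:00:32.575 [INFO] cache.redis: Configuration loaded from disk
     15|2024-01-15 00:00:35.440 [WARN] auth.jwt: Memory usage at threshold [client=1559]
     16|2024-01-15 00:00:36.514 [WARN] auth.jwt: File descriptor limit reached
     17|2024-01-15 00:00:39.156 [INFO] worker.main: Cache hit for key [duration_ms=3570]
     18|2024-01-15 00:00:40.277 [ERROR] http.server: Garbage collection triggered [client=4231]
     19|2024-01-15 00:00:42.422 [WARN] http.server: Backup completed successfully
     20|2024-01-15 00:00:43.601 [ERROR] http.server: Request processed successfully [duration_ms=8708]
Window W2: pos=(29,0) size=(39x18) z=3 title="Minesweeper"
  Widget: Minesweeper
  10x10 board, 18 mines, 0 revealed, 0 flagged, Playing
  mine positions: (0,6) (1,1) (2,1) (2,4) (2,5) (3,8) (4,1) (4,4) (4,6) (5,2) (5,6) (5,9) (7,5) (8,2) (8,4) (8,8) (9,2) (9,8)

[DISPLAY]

 ┏━━━━━━━━━━━━━━━━━━━━━━━━━━━━━━━━━━━━━┓━━━━━┓        
━┃ Minesweeper                         ┃     ┃        
 ┠─────────────────────────────────────┨─────┨        
─┃■■■■■■■■■■                           ┃     ┃        
N┃■■■■■■■■■■                           ┃     ┃        
N┃■■■■■■■■■■                           ┃     ┃        
A┃■■■■■■■■■■                           ┃     ┃        
E┃■■■■■■■■■■                           ┃     ┃        
R┃■■■■■■■■■■                           ┃     ┃        
N┃■■■■■■■■■■                           ┃     ┃        
A┃■■■■■■■■■■                           ┃     ┃        
N┃■■■■■■■■■■                           ┃     ┃        
A┃■■■■■■■■■■                           ┃     ┃        
A┃                                     ┃     ┃        
E┃                                     ┃     ┃        
━┃                                     ┃━━━━━┛        


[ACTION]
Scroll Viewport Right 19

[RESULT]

━━━━━━━━━━━━━━━━━━━━━━━━━━━━━━━━━┓━━━━━┓              
esweeper                         ┃     ┃              
─────────────────────────────────┨─────┨              
■■■■■■                           ┃     ┃              
■■■■■■                           ┃     ┃              
■■■■■■                           ┃     ┃              
■■■■■■                           ┃     ┃              
■■■■■■                           ┃     ┃              
■■■■■■                           ┃     ┃              
■■■■■■                           ┃     ┃              
■■■■■■                           ┃     ┃              
■■■■■■                           ┃     ┃              
■■■■■■                           ┃     ┃              
                                 ┃     ┃              
                                 ┃     ┃              
                                 ┃━━━━━┛              


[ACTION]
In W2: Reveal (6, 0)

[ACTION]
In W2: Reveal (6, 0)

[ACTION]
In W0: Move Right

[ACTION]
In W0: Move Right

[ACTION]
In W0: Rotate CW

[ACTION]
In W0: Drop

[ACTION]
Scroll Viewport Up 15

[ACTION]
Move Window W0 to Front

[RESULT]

━━━━━━━━━━┏━━━━━━━━━━━━━━━━━━━━━━━━━━━━┓              
esweeper  ┃ Tetris                     ┃              
──────────┠────────────────────────────┨              
■■■■■■    ┃          │Next:            ┃              
■■■■■■    ┃          │ ░░              ┃              
■■■■■■    ┃          │░░               ┃              
■■■■■■    ┃          │                 ┃              
■■■■■■    ┃          │                 ┃              
■■■■■■    ┃          │                 ┃              
■■■■■■    ┃          │Score:           ┃              
■■■■■■    ┃          │0                ┃              
■■■■■■    ┃          │                 ┃              
■■■■■■    ┃          │                 ┃              
          ┃          │                 ┃              
          ┃          │                 ┃              
          ┗━━━━━━━━━━━━━━━━━━━━━━━━━━━━┛              


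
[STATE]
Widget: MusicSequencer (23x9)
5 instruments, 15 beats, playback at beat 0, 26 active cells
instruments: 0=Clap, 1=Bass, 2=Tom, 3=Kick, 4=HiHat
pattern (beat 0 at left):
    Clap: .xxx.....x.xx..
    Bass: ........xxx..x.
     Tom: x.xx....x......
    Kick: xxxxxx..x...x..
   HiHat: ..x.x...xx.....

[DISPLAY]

      ▼12345678901234  
  Clap·███·····█·██··  
  Bass········███··█·  
   Tom█·██····█······  
  Kick██████··█···█··  
 HiHat··█·█···██·····  
                       
                       
                       


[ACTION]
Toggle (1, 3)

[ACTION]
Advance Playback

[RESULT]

      0▼2345678901234  
  Clap·███·····█·██··  
  Bass···█····███··█·  
   Tom█·██····█······  
  Kick██████··█···█··  
 HiHat··█·█···██·····  
                       
                       
                       


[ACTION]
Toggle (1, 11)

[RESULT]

      0▼2345678901234  
  Clap·███·····█·██··  
  Bass···█····████·█·  
   Tom█·██····█······  
  Kick██████··█···█··  
 HiHat··█·█···██·····  
                       
                       
                       


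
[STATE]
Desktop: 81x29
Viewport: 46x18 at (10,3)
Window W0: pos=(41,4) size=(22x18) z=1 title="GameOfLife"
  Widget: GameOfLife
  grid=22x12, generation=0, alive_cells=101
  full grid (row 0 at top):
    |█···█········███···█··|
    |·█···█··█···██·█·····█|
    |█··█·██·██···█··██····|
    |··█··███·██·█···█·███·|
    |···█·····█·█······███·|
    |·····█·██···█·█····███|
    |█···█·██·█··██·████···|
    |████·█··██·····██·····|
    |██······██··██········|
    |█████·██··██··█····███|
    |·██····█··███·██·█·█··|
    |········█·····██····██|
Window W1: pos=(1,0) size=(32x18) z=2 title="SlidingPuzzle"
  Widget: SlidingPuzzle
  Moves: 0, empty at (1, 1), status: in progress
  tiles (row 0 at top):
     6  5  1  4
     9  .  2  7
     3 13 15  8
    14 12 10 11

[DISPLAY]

──┬────┬────┐         ┃                       
5 │  1 │  4 │         ┃        ┏━━━━━━━━━━━━━━
──┼────┼────┤         ┃        ┃ GameOfLife   
  │  2 │  7 │         ┃        ┠──────────────
──┼────┼────┤         ┃        ┃Gen: 0        
3 │ 15 │  8 │         ┃        ┃···█········██
──┼────┼────┤         ┃        ┃█···█··█···██·
2 │ 10 │ 11 │         ┃        ┃··█·██·██···█·
──┴────┴────┘         ┃        ┃·█··███·██·█··
                      ┃        ┃··█·····█·█···
                      ┃        ┃····█·██···█·█
                      ┃        ┃···█·██·█··██·
                      ┃        ┃███·█··██·····
                      ┃        ┃█······██··██·
━━━━━━━━━━━━━━━━━━━━━━┛        ┃████·██··██··█
                               ┃██····█··███·█
                               ┃·······█·····█
                               ┃              


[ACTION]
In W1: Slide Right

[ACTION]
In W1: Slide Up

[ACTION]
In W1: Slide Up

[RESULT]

──┬────┬────┐         ┃                       
5 │  1 │  4 │         ┃        ┏━━━━━━━━━━━━━━
──┼────┼────┤         ┃        ┃ GameOfLife   
9 │  2 │  7 │         ┃        ┠──────────────
──┼────┼────┤         ┃        ┃Gen: 0        
3 │ 15 │  8 │         ┃        ┃···█········██
──┼────┼────┤         ┃        ┃█···█··█···██·
2 │ 10 │ 11 │         ┃        ┃··█·██·██···█·
──┴────┴────┘         ┃        ┃·█··███·██·█··
                      ┃        ┃··█·····█·█···
                      ┃        ┃····█·██···█·█
                      ┃        ┃···█·██·█··██·
                      ┃        ┃███·█··██·····
                      ┃        ┃█······██··██·
━━━━━━━━━━━━━━━━━━━━━━┛        ┃████·██··██··█
                               ┃██····█··███·█
                               ┃·······█·····█
                               ┃              


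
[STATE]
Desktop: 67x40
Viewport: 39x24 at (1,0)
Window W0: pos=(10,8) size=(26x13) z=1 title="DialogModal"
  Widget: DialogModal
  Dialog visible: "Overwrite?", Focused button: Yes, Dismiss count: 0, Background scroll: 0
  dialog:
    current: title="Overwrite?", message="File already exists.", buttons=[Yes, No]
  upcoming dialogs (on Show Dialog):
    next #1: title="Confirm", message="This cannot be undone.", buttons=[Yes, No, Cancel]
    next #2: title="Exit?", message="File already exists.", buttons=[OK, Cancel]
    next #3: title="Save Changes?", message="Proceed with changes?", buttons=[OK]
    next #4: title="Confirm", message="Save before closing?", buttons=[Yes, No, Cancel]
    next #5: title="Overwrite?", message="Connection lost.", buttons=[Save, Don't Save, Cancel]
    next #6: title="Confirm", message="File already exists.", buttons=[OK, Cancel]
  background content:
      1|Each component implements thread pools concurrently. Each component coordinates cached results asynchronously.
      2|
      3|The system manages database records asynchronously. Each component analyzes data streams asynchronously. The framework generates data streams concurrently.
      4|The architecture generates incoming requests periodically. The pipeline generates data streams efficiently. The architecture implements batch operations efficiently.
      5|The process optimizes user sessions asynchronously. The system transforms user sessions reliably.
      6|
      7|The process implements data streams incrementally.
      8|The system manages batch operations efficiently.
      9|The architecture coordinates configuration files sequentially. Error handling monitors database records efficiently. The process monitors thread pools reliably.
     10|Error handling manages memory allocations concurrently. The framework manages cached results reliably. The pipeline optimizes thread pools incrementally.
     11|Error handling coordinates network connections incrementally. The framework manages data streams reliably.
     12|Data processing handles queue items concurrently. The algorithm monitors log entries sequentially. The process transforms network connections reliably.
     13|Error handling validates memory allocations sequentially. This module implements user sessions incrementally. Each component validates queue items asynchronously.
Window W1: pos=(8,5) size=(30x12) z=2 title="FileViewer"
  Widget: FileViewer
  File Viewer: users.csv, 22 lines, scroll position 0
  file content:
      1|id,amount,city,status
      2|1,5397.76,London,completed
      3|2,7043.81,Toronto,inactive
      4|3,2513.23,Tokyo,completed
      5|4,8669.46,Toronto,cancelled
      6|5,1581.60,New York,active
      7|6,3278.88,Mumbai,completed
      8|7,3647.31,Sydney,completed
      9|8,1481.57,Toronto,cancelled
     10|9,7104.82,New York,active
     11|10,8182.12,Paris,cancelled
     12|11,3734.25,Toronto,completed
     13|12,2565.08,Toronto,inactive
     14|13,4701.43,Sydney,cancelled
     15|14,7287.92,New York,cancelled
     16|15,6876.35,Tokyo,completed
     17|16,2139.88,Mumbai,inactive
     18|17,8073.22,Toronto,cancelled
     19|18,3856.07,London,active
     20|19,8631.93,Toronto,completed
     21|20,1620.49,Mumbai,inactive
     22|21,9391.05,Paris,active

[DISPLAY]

                                       
                                       
                                       
                                       
                                       
       ┏━━━━━━━━━━━━━━━━━━━━━━━━━━━━┓  
       ┃ FileViewer                 ┃  
       ┠────────────────────────────┨  
       ┃id,amount,city,status      ▲┃  
       ┃1,5397.76,London,completed █┃  
       ┃2,7043.81,Toronto,inactive ░┃  
       ┃3,2513.23,Tokyo,completed  ░┃  
       ┃4,8669.46,Toronto,cancelled░┃  
       ┃5,1581.60,New York,active  ░┃  
       ┃6,3278.88,Mumbai,completed ░┃  
       ┃7,3647.31,Sydney,completed ▼┃  
       ┗━━━━━━━━━━━━━━━━━━━━━━━━━━━━┛  
         ┃Th└──────────────────┘ d┃    
         ┃The system manages batch┃    
         ┃The architecture coordin┃    
         ┗━━━━━━━━━━━━━━━━━━━━━━━━┛    
                                       
                                       
                                       


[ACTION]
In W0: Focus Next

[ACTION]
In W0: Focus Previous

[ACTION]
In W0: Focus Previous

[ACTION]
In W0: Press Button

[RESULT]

                                       
                                       
                                       
                                       
                                       
       ┏━━━━━━━━━━━━━━━━━━━━━━━━━━━━┓  
       ┃ FileViewer                 ┃  
       ┠────────────────────────────┨  
       ┃id,amount,city,status      ▲┃  
       ┃1,5397.76,London,completed █┃  
       ┃2,7043.81,Toronto,inactive ░┃  
       ┃3,2513.23,Tokyo,completed  ░┃  
       ┃4,8669.46,Toronto,cancelled░┃  
       ┃5,1581.60,New York,active  ░┃  
       ┃6,3278.88,Mumbai,completed ░┃  
       ┃7,3647.31,Sydney,completed ▼┃  
       ┗━━━━━━━━━━━━━━━━━━━━━━━━━━━━┛  
         ┃The process implements d┃    
         ┃The system manages batch┃    
         ┃The architecture coordin┃    
         ┗━━━━━━━━━━━━━━━━━━━━━━━━┛    
                                       
                                       
                                       


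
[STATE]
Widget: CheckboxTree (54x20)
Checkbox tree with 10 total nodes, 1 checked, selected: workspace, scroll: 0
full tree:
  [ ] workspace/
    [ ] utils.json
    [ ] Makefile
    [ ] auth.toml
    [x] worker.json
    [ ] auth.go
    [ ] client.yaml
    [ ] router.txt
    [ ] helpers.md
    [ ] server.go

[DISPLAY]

>[-] workspace/                                       
   [ ] utils.json                                     
   [ ] Makefile                                       
   [ ] auth.toml                                      
   [x] worker.json                                    
   [ ] auth.go                                        
   [ ] client.yaml                                    
   [ ] router.txt                                     
   [ ] helpers.md                                     
   [ ] server.go                                      
                                                      
                                                      
                                                      
                                                      
                                                      
                                                      
                                                      
                                                      
                                                      
                                                      


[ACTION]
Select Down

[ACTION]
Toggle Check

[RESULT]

 [-] workspace/                                       
>  [x] utils.json                                     
   [ ] Makefile                                       
   [ ] auth.toml                                      
   [x] worker.json                                    
   [ ] auth.go                                        
   [ ] client.yaml                                    
   [ ] router.txt                                     
   [ ] helpers.md                                     
   [ ] server.go                                      
                                                      
                                                      
                                                      
                                                      
                                                      
                                                      
                                                      
                                                      
                                                      
                                                      


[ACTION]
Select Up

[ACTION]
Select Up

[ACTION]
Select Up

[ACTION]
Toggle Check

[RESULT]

>[x] workspace/                                       
   [x] utils.json                                     
   [x] Makefile                                       
   [x] auth.toml                                      
   [x] worker.json                                    
   [x] auth.go                                        
   [x] client.yaml                                    
   [x] router.txt                                     
   [x] helpers.md                                     
   [x] server.go                                      
                                                      
                                                      
                                                      
                                                      
                                                      
                                                      
                                                      
                                                      
                                                      
                                                      


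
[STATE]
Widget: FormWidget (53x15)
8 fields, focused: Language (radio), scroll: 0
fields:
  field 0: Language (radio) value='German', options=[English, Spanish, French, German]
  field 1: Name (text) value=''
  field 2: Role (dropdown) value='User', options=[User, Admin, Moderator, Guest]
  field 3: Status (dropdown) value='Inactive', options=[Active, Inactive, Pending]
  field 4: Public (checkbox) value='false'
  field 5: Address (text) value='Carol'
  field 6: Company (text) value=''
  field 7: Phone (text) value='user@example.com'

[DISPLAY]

> Language:   ( ) English  ( ) Spanish  ( ) French  (
  Name:       [                                     ]
  Role:       [User                                ▼]
  Status:     [Inactive                            ▼]
  Public:     [ ]                                    
  Address:    [Carol                                ]
  Company:    [                                     ]
  Phone:      [user@example.com                     ]
                                                     
                                                     
                                                     
                                                     
                                                     
                                                     
                                                     


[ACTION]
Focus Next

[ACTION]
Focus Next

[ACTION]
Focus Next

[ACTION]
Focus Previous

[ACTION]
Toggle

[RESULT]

  Language:   ( ) English  ( ) Spanish  ( ) French  (
  Name:       [                                     ]
> Role:       [User                                ▼]
  Status:     [Inactive                            ▼]
  Public:     [ ]                                    
  Address:    [Carol                                ]
  Company:    [                                     ]
  Phone:      [user@example.com                     ]
                                                     
                                                     
                                                     
                                                     
                                                     
                                                     
                                                     


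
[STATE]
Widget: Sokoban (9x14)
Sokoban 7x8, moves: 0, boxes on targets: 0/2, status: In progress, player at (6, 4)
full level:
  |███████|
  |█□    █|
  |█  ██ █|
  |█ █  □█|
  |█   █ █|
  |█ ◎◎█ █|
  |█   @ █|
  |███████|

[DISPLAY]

███████  
█□    █  
█  ██ █  
█ █  □█  
█   █ █  
█ ◎◎█ █  
█   @ █  
███████  
Moves: 0 
         
         
         
         
         


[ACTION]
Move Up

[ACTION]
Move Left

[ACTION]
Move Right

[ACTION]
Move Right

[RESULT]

███████  
█□    █  
█  ██ █  
█ █  □█  
█   █ █  
█ ◎◎█ █  
█    @█  
███████  
Moves: 3 
         
         
         
         
         


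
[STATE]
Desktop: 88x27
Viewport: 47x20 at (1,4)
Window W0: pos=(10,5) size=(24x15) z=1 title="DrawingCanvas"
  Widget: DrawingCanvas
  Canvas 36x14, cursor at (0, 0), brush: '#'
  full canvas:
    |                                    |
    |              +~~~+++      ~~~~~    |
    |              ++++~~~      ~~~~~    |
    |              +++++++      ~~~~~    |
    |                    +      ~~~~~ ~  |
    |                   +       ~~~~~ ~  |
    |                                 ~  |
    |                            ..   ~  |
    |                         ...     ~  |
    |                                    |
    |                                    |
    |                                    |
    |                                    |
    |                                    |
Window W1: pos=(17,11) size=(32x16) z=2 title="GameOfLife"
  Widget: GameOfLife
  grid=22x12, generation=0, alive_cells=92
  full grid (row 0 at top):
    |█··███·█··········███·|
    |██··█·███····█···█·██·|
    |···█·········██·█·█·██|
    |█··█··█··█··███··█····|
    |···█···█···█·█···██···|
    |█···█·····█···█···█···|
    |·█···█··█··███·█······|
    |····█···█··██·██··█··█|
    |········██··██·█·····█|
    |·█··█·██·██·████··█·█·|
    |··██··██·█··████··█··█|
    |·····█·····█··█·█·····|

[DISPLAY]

                                               
         ┏━━━━━━━━━━━━━━━━━━━━━━┓              
         ┃ DrawingCanvas        ┃              
         ┠──────────────────────┨              
         ┃+                     ┃              
         ┃              +~~~+++ ┃              
         ┃              ++++~~~ ┃              
         ┃      ┏━━━━━━━━━━━━━━━━━━━━━━━━━━━━━━
         ┃      ┃ GameOfLife                   
         ┃      ┠──────────────────────────────
         ┃      ┃Gen: 0                        
         ┃      ┃█··███·█··········███·        
         ┃      ┃██··█·███····█···█·██·        
         ┃      ┃···█·········██·█·█·██        
         ┃      ┃█··█··█··█··███··█····        
         ┗━━━━━━┃···█···█···█·█···██···        
                ┃█···█·····█···█···█···        
                ┃·█···█··█··███·█······        
                ┃····█···█··██·██··█··█        
                ┃········██··██·█·····█        


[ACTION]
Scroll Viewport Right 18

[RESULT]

                                               
━━━━━━━━━━━━━━┓                                
Canvas        ┃                                
──────────────┨                                
              ┃                                
      +~~~+++ ┃                                
      ++++~~~ ┃                                
━━━━━━━━━━━━━━━━━━━━━━━━━━━━━┓                 
GameOfLife                   ┃                 
─────────────────────────────┨                 
en: 0                        ┃                 
··███·█··········███·        ┃                 
█··█·███····█···█·██·        ┃                 
··█·········██·█·█·██        ┃                 
··█··█··█··███··█····        ┃                 
··█···█···█·█···██···        ┃                 
···█·····█···█···█···        ┃                 
█···█··█··███·█······        ┃                 
···█···█··██·██··█··█        ┃                 
·······██··██·█·····█        ┃                 


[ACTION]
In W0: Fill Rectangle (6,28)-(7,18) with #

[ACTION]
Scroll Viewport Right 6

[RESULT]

                                               
━━━━━━━━┓                                      
        ┃                                      
────────┨                                      
        ┃                                      
+~~~+++ ┃                                      
++++~~~ ┃                                      
━━━━━━━━━━━━━━━━━━━━━━━┓                       
Life                   ┃                       
───────────────────────┨                       
                       ┃                       
█··········███·        ┃                       
██····█···█·██·        ┃                       
······██·█·█·██        ┃                       
··█··███··█····        ┃                       
█···█·█···██···        ┃                       
···█···█···█···        ┃                       
·█··███·█······        ┃                       
·█··██·██··█··█        ┃                       
·██··██·█·····█        ┃                       
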